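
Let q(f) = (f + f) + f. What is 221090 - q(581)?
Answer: 219347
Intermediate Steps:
q(f) = 3*f (q(f) = 2*f + f = 3*f)
221090 - q(581) = 221090 - 3*581 = 221090 - 1*1743 = 221090 - 1743 = 219347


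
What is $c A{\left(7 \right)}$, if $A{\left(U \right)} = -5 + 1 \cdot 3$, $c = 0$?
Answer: $0$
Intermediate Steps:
$A{\left(U \right)} = -2$ ($A{\left(U \right)} = -5 + 3 = -2$)
$c A{\left(7 \right)} = 0 \left(-2\right) = 0$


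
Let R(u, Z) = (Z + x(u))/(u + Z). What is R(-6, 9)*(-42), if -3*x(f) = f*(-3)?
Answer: -42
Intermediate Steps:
x(f) = f (x(f) = -f*(-3)/3 = -(-1)*f = f)
R(u, Z) = 1 (R(u, Z) = (Z + u)/(u + Z) = (Z + u)/(Z + u) = 1)
R(-6, 9)*(-42) = 1*(-42) = -42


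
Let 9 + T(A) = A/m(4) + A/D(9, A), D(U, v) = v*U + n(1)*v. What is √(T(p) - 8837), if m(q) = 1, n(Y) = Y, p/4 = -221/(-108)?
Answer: I*√71585490/90 ≈ 94.009*I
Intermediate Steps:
p = 221/27 (p = 4*(-221/(-108)) = 4*(-221*(-1/108)) = 4*(221/108) = 221/27 ≈ 8.1852)
D(U, v) = v + U*v (D(U, v) = v*U + 1*v = U*v + v = v + U*v)
T(A) = -89/10 + A (T(A) = -9 + (A/1 + A/((A*(1 + 9)))) = -9 + (A*1 + A/((A*10))) = -9 + (A + A/((10*A))) = -9 + (A + A*(1/(10*A))) = -9 + (A + ⅒) = -9 + (⅒ + A) = -89/10 + A)
√(T(p) - 8837) = √((-89/10 + 221/27) - 8837) = √(-193/270 - 8837) = √(-2386183/270) = I*√71585490/90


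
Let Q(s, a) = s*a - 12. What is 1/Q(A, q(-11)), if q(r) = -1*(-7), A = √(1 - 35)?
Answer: -6/905 - 7*I*√34/1810 ≈ -0.0066298 - 0.022551*I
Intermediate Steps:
A = I*√34 (A = √(-34) = I*√34 ≈ 5.8309*I)
q(r) = 7
Q(s, a) = -12 + a*s (Q(s, a) = a*s - 12 = -12 + a*s)
1/Q(A, q(-11)) = 1/(-12 + 7*(I*√34)) = 1/(-12 + 7*I*√34)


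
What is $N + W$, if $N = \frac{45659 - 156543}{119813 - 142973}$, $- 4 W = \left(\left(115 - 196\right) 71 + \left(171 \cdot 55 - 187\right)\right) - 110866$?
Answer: $\frac{310975547}{11580} \approx 26855.0$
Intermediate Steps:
$W = \frac{107399}{4}$ ($W = - \frac{\left(\left(115 - 196\right) 71 + \left(171 \cdot 55 - 187\right)\right) - 110866}{4} = - \frac{\left(\left(-81\right) 71 + \left(9405 - 187\right)\right) - 110866}{4} = - \frac{\left(-5751 + 9218\right) - 110866}{4} = - \frac{3467 - 110866}{4} = \left(- \frac{1}{4}\right) \left(-107399\right) = \frac{107399}{4} \approx 26850.0$)
$N = \frac{27721}{5790}$ ($N = - \frac{110884}{-23160} = \left(-110884\right) \left(- \frac{1}{23160}\right) = \frac{27721}{5790} \approx 4.7877$)
$N + W = \frac{27721}{5790} + \frac{107399}{4} = \frac{310975547}{11580}$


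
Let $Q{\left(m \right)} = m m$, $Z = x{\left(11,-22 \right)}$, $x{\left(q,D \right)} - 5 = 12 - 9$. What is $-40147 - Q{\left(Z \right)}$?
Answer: $-40211$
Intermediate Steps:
$x{\left(q,D \right)} = 8$ ($x{\left(q,D \right)} = 5 + \left(12 - 9\right) = 5 + 3 = 8$)
$Z = 8$
$Q{\left(m \right)} = m^{2}$
$-40147 - Q{\left(Z \right)} = -40147 - 8^{2} = -40147 - 64 = -40211$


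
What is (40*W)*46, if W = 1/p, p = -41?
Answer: -1840/41 ≈ -44.878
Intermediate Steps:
W = -1/41 (W = 1/(-41) = -1/41 ≈ -0.024390)
(40*W)*46 = (40*(-1/41))*46 = -40/41*46 = -1840/41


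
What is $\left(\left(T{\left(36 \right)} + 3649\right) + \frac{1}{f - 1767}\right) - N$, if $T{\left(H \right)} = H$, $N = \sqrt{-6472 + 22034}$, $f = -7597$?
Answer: $\frac{34506339}{9364} - \sqrt{15562} \approx 3560.3$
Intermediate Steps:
$N = \sqrt{15562} \approx 124.75$
$\left(\left(T{\left(36 \right)} + 3649\right) + \frac{1}{f - 1767}\right) - N = \left(\left(36 + 3649\right) + \frac{1}{-7597 - 1767}\right) - \sqrt{15562} = \left(3685 + \frac{1}{-9364}\right) - \sqrt{15562} = \left(3685 - \frac{1}{9364}\right) - \sqrt{15562} = \frac{34506339}{9364} - \sqrt{15562}$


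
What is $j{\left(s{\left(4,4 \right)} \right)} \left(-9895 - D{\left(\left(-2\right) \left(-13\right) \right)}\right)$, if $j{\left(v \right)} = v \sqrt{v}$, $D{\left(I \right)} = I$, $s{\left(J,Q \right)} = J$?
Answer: $-79368$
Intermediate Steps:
$j{\left(v \right)} = v^{\frac{3}{2}}$
$j{\left(s{\left(4,4 \right)} \right)} \left(-9895 - D{\left(\left(-2\right) \left(-13\right) \right)}\right) = 4^{\frac{3}{2}} \left(-9895 - \left(-2\right) \left(-13\right)\right) = 8 \left(-9895 - 26\right) = 8 \left(-9921\right) = -79368$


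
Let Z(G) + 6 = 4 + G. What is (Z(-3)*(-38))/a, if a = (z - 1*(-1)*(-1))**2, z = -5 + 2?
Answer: 95/8 ≈ 11.875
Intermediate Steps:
Z(G) = -2 + G (Z(G) = -6 + (4 + G) = -2 + G)
z = -3
a = 16 (a = (-3 - 1*(-1)*(-1))**2 = (-3 + 1*(-1))**2 = (-3 - 1)**2 = (-4)**2 = 16)
(Z(-3)*(-38))/a = ((-2 - 3)*(-38))/16 = -5*(-38)*(1/16) = 190*(1/16) = 95/8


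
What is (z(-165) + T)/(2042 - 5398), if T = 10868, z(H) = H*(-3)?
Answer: -11363/3356 ≈ -3.3859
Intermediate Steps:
z(H) = -3*H
(z(-165) + T)/(2042 - 5398) = (-3*(-165) + 10868)/(2042 - 5398) = (495 + 10868)/(-3356) = 11363*(-1/3356) = -11363/3356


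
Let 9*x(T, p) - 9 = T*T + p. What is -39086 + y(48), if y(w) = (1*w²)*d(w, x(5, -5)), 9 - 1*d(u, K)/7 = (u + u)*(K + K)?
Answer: -9871790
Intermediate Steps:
x(T, p) = 1 + p/9 + T²/9 (x(T, p) = 1 + (T*T + p)/9 = 1 + (T² + p)/9 = 1 + (p + T²)/9 = 1 + (p/9 + T²/9) = 1 + p/9 + T²/9)
d(u, K) = 63 - 28*K*u (d(u, K) = 63 - 7*(u + u)*(K + K) = 63 - 7*2*u*2*K = 63 - 28*K*u)
y(w) = w²*(63 - 812*w/9) (y(w) = (1*w²)*(63 - 28*(1 + (⅑)*(-5) + (⅑)*5²)*w) = w²*(63 - 28*(1 - 5/9 + (⅑)*25)*w) = w²*(63 - 28*(1 - 5/9 + 25/9)*w) = w²*(63 - 28*29/9*w) = w²*(63 - 812*w/9))
-39086 + y(48) = -39086 + 48²*(63 - 812/9*48) = -39086 + 2304*(63 - 12992/3) = -39086 + 2304*(-12803/3) = -39086 - 9832704 = -9871790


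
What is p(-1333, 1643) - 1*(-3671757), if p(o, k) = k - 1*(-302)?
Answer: 3673702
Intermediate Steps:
p(o, k) = 302 + k (p(o, k) = k + 302 = 302 + k)
p(-1333, 1643) - 1*(-3671757) = (302 + 1643) - 1*(-3671757) = 1945 + 3671757 = 3673702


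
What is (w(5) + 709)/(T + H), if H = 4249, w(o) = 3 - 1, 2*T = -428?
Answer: 237/1345 ≈ 0.17621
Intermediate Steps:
T = -214 (T = (½)*(-428) = -214)
w(o) = 2
(w(5) + 709)/(T + H) = (2 + 709)/(-214 + 4249) = 711/4035 = 711*(1/4035) = 237/1345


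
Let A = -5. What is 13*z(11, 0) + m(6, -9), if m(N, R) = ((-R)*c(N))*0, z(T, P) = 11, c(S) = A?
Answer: 143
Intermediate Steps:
c(S) = -5
m(N, R) = 0 (m(N, R) = (-R*(-5))*0 = (5*R)*0 = 0)
13*z(11, 0) + m(6, -9) = 13*11 + 0 = 143 + 0 = 143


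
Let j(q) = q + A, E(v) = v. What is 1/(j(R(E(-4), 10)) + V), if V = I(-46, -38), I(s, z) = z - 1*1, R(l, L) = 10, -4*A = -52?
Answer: -1/16 ≈ -0.062500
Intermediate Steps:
A = 13 (A = -¼*(-52) = 13)
I(s, z) = -1 + z (I(s, z) = z - 1 = -1 + z)
V = -39 (V = -1 - 38 = -39)
j(q) = 13 + q (j(q) = q + 13 = 13 + q)
1/(j(R(E(-4), 10)) + V) = 1/((13 + 10) - 39) = 1/(23 - 39) = 1/(-16) = -1/16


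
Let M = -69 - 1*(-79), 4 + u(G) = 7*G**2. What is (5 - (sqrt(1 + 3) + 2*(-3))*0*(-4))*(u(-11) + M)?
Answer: 4265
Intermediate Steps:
u(G) = -4 + 7*G**2
M = 10 (M = -69 + 79 = 10)
(5 - (sqrt(1 + 3) + 2*(-3))*0*(-4))*(u(-11) + M) = (5 - (sqrt(1 + 3) + 2*(-3))*0*(-4))*((-4 + 7*(-11)**2) + 10) = (5 - (sqrt(4) - 6)*0)*((-4 + 7*121) + 10) = (5 - (2 - 6)*0)*((-4 + 847) + 10) = (5 - (-4)*0)*(843 + 10) = (5 - 1*0)*853 = (5 + 0)*853 = 5*853 = 4265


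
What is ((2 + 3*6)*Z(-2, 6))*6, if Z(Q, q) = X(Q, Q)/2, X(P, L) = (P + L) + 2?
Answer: -120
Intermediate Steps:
X(P, L) = 2 + L + P (X(P, L) = (L + P) + 2 = 2 + L + P)
Z(Q, q) = 1 + Q (Z(Q, q) = (2 + Q + Q)/2 = (2 + 2*Q)*(½) = 1 + Q)
((2 + 3*6)*Z(-2, 6))*6 = ((2 + 3*6)*(1 - 2))*6 = ((2 + 18)*(-1))*6 = (20*(-1))*6 = -20*6 = -120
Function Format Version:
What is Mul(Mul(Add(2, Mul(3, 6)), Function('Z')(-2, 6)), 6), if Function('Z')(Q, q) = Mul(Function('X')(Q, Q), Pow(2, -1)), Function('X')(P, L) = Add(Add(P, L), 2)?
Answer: -120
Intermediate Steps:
Function('X')(P, L) = Add(2, L, P) (Function('X')(P, L) = Add(Add(L, P), 2) = Add(2, L, P))
Function('Z')(Q, q) = Add(1, Q) (Function('Z')(Q, q) = Mul(Add(2, Q, Q), Pow(2, -1)) = Mul(Add(2, Mul(2, Q)), Rational(1, 2)) = Add(1, Q))
Mul(Mul(Add(2, Mul(3, 6)), Function('Z')(-2, 6)), 6) = Mul(Mul(Add(2, Mul(3, 6)), Add(1, -2)), 6) = Mul(Mul(Add(2, 18), -1), 6) = Mul(Mul(20, -1), 6) = Mul(-20, 6) = -120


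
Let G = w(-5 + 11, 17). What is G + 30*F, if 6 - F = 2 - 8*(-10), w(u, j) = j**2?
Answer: -1991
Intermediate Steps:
G = 289 (G = 17**2 = 289)
F = -76 (F = 6 - (2 - 8*(-10)) = 6 - (2 + 80) = 6 - 1*82 = 6 - 82 = -76)
G + 30*F = 289 + 30*(-76) = 289 - 2280 = -1991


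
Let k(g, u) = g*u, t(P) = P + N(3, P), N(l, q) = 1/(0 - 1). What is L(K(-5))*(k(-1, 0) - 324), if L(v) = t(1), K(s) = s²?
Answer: 0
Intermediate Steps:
N(l, q) = -1 (N(l, q) = 1/(-1) = -1)
t(P) = -1 + P (t(P) = P - 1 = -1 + P)
L(v) = 0 (L(v) = -1 + 1 = 0)
L(K(-5))*(k(-1, 0) - 324) = 0*(-1*0 - 324) = 0*(0 - 324) = 0*(-324) = 0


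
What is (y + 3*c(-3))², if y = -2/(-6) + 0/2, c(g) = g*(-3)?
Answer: 6724/9 ≈ 747.11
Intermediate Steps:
c(g) = -3*g
y = ⅓ (y = -2*(-⅙) + 0*(½) = ⅓ + 0 = ⅓ ≈ 0.33333)
(y + 3*c(-3))² = (⅓ + 3*(-3*(-3)))² = (⅓ + 3*9)² = (⅓ + 27)² = (82/3)² = 6724/9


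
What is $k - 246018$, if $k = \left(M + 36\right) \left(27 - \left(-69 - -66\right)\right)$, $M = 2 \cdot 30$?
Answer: $-243138$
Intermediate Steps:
$M = 60$
$k = 2880$ ($k = \left(60 + 36\right) \left(27 - \left(-69 - -66\right)\right) = 96 \left(27 - \left(-69 + 66\right)\right) = 96 \left(27 - -3\right) = 96 \left(27 + 3\right) = 96 \cdot 30 = 2880$)
$k - 246018 = 2880 - 246018 = -243138$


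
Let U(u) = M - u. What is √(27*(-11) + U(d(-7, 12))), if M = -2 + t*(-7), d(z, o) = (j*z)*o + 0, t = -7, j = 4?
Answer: √86 ≈ 9.2736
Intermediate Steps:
d(z, o) = 4*o*z (d(z, o) = (4*z)*o + 0 = 4*o*z + 0 = 4*o*z)
M = 47 (M = -2 - 7*(-7) = -2 + 49 = 47)
U(u) = 47 - u
√(27*(-11) + U(d(-7, 12))) = √(27*(-11) + (47 - 4*12*(-7))) = √(-297 + (47 - 1*(-336))) = √(-297 + (47 + 336)) = √(-297 + 383) = √86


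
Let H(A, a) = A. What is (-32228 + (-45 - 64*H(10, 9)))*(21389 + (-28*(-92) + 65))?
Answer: -790899390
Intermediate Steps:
(-32228 + (-45 - 64*H(10, 9)))*(21389 + (-28*(-92) + 65)) = (-32228 + (-45 - 64*10))*(21389 + (-28*(-92) + 65)) = (-32228 + (-45 - 640))*(21389 + (2576 + 65)) = (-32228 - 685)*(21389 + 2641) = -32913*24030 = -790899390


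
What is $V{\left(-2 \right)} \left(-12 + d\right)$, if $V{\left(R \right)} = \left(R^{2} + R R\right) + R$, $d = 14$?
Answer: $12$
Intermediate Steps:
$V{\left(R \right)} = R + 2 R^{2}$ ($V{\left(R \right)} = \left(R^{2} + R^{2}\right) + R = 2 R^{2} + R = R + 2 R^{2}$)
$V{\left(-2 \right)} \left(-12 + d\right) = - 2 \left(1 + 2 \left(-2\right)\right) \left(-12 + 14\right) = - 2 \left(1 - 4\right) 2 = \left(-2\right) \left(-3\right) 2 = 6 \cdot 2 = 12$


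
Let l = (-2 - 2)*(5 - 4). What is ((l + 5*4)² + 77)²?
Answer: 110889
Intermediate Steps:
l = -4 (l = -4*1 = -4)
((l + 5*4)² + 77)² = ((-4 + 5*4)² + 77)² = ((-4 + 20)² + 77)² = (16² + 77)² = (256 + 77)² = 333² = 110889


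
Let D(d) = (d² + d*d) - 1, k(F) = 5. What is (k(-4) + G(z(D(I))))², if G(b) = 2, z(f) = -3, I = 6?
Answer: 49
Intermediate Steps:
D(d) = -1 + 2*d² (D(d) = (d² + d²) - 1 = 2*d² - 1 = -1 + 2*d²)
(k(-4) + G(z(D(I))))² = (5 + 2)² = 7² = 49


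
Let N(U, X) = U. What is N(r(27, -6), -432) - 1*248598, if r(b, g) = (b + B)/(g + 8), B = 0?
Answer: -497169/2 ≈ -2.4858e+5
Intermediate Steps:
r(b, g) = b/(8 + g) (r(b, g) = (b + 0)/(g + 8) = b/(8 + g))
N(r(27, -6), -432) - 1*248598 = 27/(8 - 6) - 1*248598 = 27/2 - 248598 = -497169/2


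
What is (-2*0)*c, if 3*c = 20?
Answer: 0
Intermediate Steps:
c = 20/3 (c = (1/3)*20 = 20/3 ≈ 6.6667)
(-2*0)*c = -2*0*(20/3) = 0*(20/3) = 0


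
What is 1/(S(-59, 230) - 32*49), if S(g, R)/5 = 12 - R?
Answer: -1/2658 ≈ -0.00037622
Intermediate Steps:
S(g, R) = 60 - 5*R (S(g, R) = 5*(12 - R) = 60 - 5*R)
1/(S(-59, 230) - 32*49) = 1/((60 - 5*230) - 32*49) = 1/((60 - 1150) - 1568) = 1/(-1090 - 1568) = 1/(-2658) = -1/2658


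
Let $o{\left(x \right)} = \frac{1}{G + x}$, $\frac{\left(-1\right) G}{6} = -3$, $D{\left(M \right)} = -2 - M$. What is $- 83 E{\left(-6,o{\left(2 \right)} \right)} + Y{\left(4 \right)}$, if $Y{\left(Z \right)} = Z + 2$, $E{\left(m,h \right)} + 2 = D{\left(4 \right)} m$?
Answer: $-2816$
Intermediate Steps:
$G = 18$ ($G = \left(-6\right) \left(-3\right) = 18$)
$o{\left(x \right)} = \frac{1}{18 + x}$
$E{\left(m,h \right)} = -2 - 6 m$ ($E{\left(m,h \right)} = -2 + \left(-2 - 4\right) m = -2 - 6 m$)
$Y{\left(Z \right)} = 2 + Z$
$- 83 E{\left(-6,o{\left(2 \right)} \right)} + Y{\left(4 \right)} = - 83 \left(-2 - -36\right) + \left(2 + 4\right) = - 83 \left(-2 + 36\right) + 6 = \left(-83\right) 34 + 6 = -2822 + 6 = -2816$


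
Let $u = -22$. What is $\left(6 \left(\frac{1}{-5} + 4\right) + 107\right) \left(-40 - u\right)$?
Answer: $- \frac{11682}{5} \approx -2336.4$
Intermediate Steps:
$\left(6 \left(\frac{1}{-5} + 4\right) + 107\right) \left(-40 - u\right) = \left(6 \left(\frac{1}{-5} + 4\right) + 107\right) \left(-40 - -22\right) = \left(6 \left(- \frac{1}{5} + 4\right) + 107\right) \left(-40 + 22\right) = \left(6 \cdot \frac{19}{5} + 107\right) \left(-18\right) = \left(\frac{114}{5} + 107\right) \left(-18\right) = \frac{649}{5} \left(-18\right) = - \frac{11682}{5}$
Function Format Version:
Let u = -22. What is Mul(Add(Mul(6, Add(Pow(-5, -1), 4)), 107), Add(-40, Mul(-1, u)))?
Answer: Rational(-11682, 5) ≈ -2336.4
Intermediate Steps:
Mul(Add(Mul(6, Add(Pow(-5, -1), 4)), 107), Add(-40, Mul(-1, u))) = Mul(Add(Mul(6, Add(Pow(-5, -1), 4)), 107), Add(-40, Mul(-1, -22))) = Mul(Add(Mul(6, Add(Rational(-1, 5), 4)), 107), Add(-40, 22)) = Mul(Add(Mul(6, Rational(19, 5)), 107), -18) = Mul(Add(Rational(114, 5), 107), -18) = Mul(Rational(649, 5), -18) = Rational(-11682, 5)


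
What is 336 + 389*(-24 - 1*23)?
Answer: -17947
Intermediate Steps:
336 + 389*(-24 - 1*23) = 336 + 389*(-24 - 23) = 336 + 389*(-47) = 336 - 18283 = -17947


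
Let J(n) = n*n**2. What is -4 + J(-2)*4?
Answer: -36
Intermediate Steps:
J(n) = n**3
-4 + J(-2)*4 = -4 + (-2)**3*4 = -4 - 8*4 = -4 - 32 = -36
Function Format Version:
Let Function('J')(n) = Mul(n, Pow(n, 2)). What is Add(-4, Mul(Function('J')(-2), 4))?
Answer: -36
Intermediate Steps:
Function('J')(n) = Pow(n, 3)
Add(-4, Mul(Function('J')(-2), 4)) = Add(-4, Mul(Pow(-2, 3), 4)) = Add(-4, Mul(-8, 4)) = Add(-4, -32) = -36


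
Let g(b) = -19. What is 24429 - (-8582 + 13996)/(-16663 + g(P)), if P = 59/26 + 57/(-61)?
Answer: 203764996/8341 ≈ 24429.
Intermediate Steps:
P = 2117/1586 (P = 59*(1/26) + 57*(-1/61) = 59/26 - 57/61 = 2117/1586 ≈ 1.3348)
24429 - (-8582 + 13996)/(-16663 + g(P)) = 24429 - (-8582 + 13996)/(-16663 - 19) = 24429 - 5414/(-16682) = 24429 - 5414*(-1)/16682 = 24429 - 1*(-2707/8341) = 24429 + 2707/8341 = 203764996/8341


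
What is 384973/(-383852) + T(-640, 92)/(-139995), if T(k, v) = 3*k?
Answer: -3543819953/3582490716 ≈ -0.98921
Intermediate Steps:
384973/(-383852) + T(-640, 92)/(-139995) = 384973/(-383852) + (3*(-640))/(-139995) = 384973*(-1/383852) - 1920*(-1/139995) = -384973/383852 + 128/9333 = -3543819953/3582490716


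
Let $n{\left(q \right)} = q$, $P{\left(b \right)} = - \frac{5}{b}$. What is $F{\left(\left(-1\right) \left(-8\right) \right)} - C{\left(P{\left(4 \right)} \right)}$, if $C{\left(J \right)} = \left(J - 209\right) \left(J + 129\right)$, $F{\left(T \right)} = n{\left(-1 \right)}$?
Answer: $\frac{429735}{16} \approx 26858.0$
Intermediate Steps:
$F{\left(T \right)} = -1$
$C{\left(J \right)} = \left(-209 + J\right) \left(129 + J\right)$
$F{\left(\left(-1\right) \left(-8\right) \right)} - C{\left(P{\left(4 \right)} \right)} = -1 - \left(-26961 + \left(- \frac{5}{4}\right)^{2} - 80 \left(- \frac{5}{4}\right)\right) = -1 - \left(-26961 + \left(\left(-5\right) \frac{1}{4}\right)^{2} - 80 \left(\left(-5\right) \frac{1}{4}\right)\right) = -1 - \left(-26961 + \left(- \frac{5}{4}\right)^{2} - -100\right) = -1 - \left(-26961 + \frac{25}{16} + 100\right) = -1 - - \frac{429751}{16} = -1 + \frac{429751}{16} = \frac{429735}{16}$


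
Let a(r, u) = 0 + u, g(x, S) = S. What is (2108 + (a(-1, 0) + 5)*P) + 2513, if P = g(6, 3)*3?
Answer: 4666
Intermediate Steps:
a(r, u) = u
P = 9 (P = 3*3 = 9)
(2108 + (a(-1, 0) + 5)*P) + 2513 = (2108 + (0 + 5)*9) + 2513 = (2108 + 5*9) + 2513 = (2108 + 45) + 2513 = 2153 + 2513 = 4666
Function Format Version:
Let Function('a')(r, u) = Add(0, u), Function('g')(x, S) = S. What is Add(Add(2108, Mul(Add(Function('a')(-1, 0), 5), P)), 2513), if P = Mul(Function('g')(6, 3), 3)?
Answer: 4666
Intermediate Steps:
Function('a')(r, u) = u
P = 9 (P = Mul(3, 3) = 9)
Add(Add(2108, Mul(Add(Function('a')(-1, 0), 5), P)), 2513) = Add(Add(2108, Mul(Add(0, 5), 9)), 2513) = Add(Add(2108, Mul(5, 9)), 2513) = Add(Add(2108, 45), 2513) = Add(2153, 2513) = 4666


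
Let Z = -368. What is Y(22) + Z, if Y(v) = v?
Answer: -346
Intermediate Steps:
Y(22) + Z = 22 - 368 = -346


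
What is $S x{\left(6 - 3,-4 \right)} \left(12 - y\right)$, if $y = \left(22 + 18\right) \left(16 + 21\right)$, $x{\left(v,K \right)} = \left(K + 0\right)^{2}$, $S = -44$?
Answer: $1033472$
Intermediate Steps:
$x{\left(v,K \right)} = K^{2}$
$y = 1480$ ($y = 40 \cdot 37 = 1480$)
$S x{\left(6 - 3,-4 \right)} \left(12 - y\right) = - 44 \left(-4\right)^{2} \left(12 - 1480\right) = \left(-44\right) 16 \left(12 - 1480\right) = \left(-704\right) \left(-1468\right) = 1033472$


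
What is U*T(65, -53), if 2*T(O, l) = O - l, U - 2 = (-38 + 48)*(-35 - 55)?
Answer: -52982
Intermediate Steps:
U = -898 (U = 2 + (-38 + 48)*(-35 - 55) = 2 + 10*(-90) = 2 - 900 = -898)
T(O, l) = O/2 - l/2 (T(O, l) = (O - l)/2 = O/2 - l/2)
U*T(65, -53) = -898*((½)*65 - ½*(-53)) = -898*(65/2 + 53/2) = -898*59 = -52982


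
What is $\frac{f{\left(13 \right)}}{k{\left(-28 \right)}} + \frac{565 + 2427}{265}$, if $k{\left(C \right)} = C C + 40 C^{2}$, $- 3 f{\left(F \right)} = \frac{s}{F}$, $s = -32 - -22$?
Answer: $\frac{1875410861}{166104120} \approx 11.291$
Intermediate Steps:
$s = -10$ ($s = -32 + 22 = -10$)
$f{\left(F \right)} = \frac{10}{3 F}$ ($f{\left(F \right)} = - \frac{\left(-10\right) \frac{1}{F}}{3} = \frac{10}{3 F}$)
$k{\left(C \right)} = 41 C^{2}$ ($k{\left(C \right)} = C^{2} + 40 C^{2} = 41 C^{2}$)
$\frac{f{\left(13 \right)}}{k{\left(-28 \right)}} + \frac{565 + 2427}{265} = \frac{\frac{10}{3} \cdot \frac{1}{13}}{41 \left(-28\right)^{2}} + \frac{565 + 2427}{265} = \frac{\frac{10}{3} \cdot \frac{1}{13}}{41 \cdot 784} + 2992 \cdot \frac{1}{265} = \frac{10}{39 \cdot 32144} + \frac{2992}{265} = \frac{10}{39} \cdot \frac{1}{32144} + \frac{2992}{265} = \frac{5}{626808} + \frac{2992}{265} = \frac{1875410861}{166104120}$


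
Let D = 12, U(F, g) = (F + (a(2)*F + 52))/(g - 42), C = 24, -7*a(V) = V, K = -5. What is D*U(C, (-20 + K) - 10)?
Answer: -528/49 ≈ -10.776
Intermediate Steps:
a(V) = -V/7
U(F, g) = (52 + 5*F/7)/(-42 + g) (U(F, g) = (F + ((-⅐*2)*F + 52))/(g - 42) = (F + (-2*F/7 + 52))/(-42 + g) = (F + (52 - 2*F/7))/(-42 + g) = (52 + 5*F/7)/(-42 + g))
D*U(C, (-20 + K) - 10) = 12*((364 + 5*24)/(7*(-42 + ((-20 - 5) - 10)))) = 12*((364 + 120)/(7*(-42 + (-25 - 10)))) = 12*((⅐)*484/(-42 - 35)) = 12*((⅐)*484/(-77)) = 12*((⅐)*(-1/77)*484) = 12*(-44/49) = -528/49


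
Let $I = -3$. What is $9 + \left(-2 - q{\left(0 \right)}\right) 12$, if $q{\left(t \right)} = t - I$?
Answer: $-51$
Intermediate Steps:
$q{\left(t \right)} = 3 + t$ ($q{\left(t \right)} = t - -3 = t + 3 = 3 + t$)
$9 + \left(-2 - q{\left(0 \right)}\right) 12 = 9 + \left(-2 - \left(3 + 0\right)\right) 12 = 9 + \left(-2 - 3\right) 12 = 9 - 60 = -51$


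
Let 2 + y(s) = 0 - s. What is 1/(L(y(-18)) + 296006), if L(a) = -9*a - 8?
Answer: 1/295854 ≈ 3.3800e-6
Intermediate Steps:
y(s) = -2 - s (y(s) = -2 + (0 - s) = -2 - s)
L(a) = -8 - 9*a
1/(L(y(-18)) + 296006) = 1/((-8 - 9*(-2 - 1*(-18))) + 296006) = 1/((-8 - 9*(-2 + 18)) + 296006) = 1/((-8 - 9*16) + 296006) = 1/((-8 - 144) + 296006) = 1/(-152 + 296006) = 1/295854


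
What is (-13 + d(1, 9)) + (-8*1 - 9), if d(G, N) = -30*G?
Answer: -60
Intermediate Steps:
d(G, N) = -30*G
(-13 + d(1, 9)) + (-8*1 - 9) = (-13 - 30*1) + (-8*1 - 9) = (-13 - 30) + (-8 - 9) = -43 - 17 = -60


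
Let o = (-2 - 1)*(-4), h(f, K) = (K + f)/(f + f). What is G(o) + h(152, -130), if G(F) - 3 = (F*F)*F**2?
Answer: 3152339/152 ≈ 20739.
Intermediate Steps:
h(f, K) = (K + f)/(2*f) (h(f, K) = (K + f)/((2*f)) = (K + f)*(1/(2*f)) = (K + f)/(2*f))
o = 12 (o = -3*(-4) = 12)
G(F) = 3 + F**4 (G(F) = 3 + (F*F)*F**2 = 3 + F**2*F**2 = 3 + F**4)
G(o) + h(152, -130) = (3 + 12**4) + (1/2)*(-130 + 152)/152 = (3 + 20736) + (1/2)*(1/152)*22 = 20739 + 11/152 = 3152339/152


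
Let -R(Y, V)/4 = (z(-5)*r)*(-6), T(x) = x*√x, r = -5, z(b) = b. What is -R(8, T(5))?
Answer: -600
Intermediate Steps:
T(x) = x^(3/2)
R(Y, V) = 600 (R(Y, V) = -4*(-5*(-5))*(-6) = -100*(-6) = -4*(-150) = 600)
-R(8, T(5)) = -1*600 = -600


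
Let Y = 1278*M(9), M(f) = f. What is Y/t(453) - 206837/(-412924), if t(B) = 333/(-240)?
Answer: -126644396311/15278188 ≈ -8289.2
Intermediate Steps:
t(B) = -111/80 (t(B) = 333*(-1/240) = -111/80)
Y = 11502 (Y = 1278*9 = 11502)
Y/t(453) - 206837/(-412924) = 11502/(-111/80) - 206837/(-412924) = 11502*(-80/111) - 206837*(-1/412924) = -306720/37 + 206837/412924 = -126644396311/15278188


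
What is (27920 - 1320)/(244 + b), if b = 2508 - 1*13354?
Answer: -700/279 ≈ -2.5090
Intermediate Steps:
b = -10846 (b = 2508 - 13354 = -10846)
(27920 - 1320)/(244 + b) = (27920 - 1320)/(244 - 10846) = 26600/(-10602) = 26600*(-1/10602) = -700/279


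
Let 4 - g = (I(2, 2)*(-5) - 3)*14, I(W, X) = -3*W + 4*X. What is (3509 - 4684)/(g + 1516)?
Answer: -1175/1702 ≈ -0.69036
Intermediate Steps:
g = 186 (g = 4 - ((-3*2 + 4*2)*(-5) - 3)*14 = 4 - ((-6 + 8)*(-5) - 3)*14 = 4 - (2*(-5) - 3)*14 = 4 - (-10 - 3)*14 = 4 - (-13)*14 = 4 - 1*(-182) = 4 + 182 = 186)
(3509 - 4684)/(g + 1516) = (3509 - 4684)/(186 + 1516) = -1175/1702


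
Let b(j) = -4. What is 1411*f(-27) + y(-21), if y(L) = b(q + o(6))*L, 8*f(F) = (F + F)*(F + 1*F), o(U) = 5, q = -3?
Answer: 1028787/2 ≈ 5.1439e+5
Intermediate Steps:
f(F) = F**2/2 (f(F) = ((F + F)*(F + 1*F))/8 = ((2*F)*(F + F))/8 = ((2*F)*(2*F))/8 = (4*F**2)/8 = F**2/2)
y(L) = -4*L
1411*f(-27) + y(-21) = 1411*((1/2)*(-27)**2) - 4*(-21) = 1411*((1/2)*729) + 84 = 1411*(729/2) + 84 = 1028619/2 + 84 = 1028787/2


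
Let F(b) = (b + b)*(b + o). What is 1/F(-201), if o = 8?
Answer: 1/77586 ≈ 1.2889e-5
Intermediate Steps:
F(b) = 2*b*(8 + b) (F(b) = (b + b)*(b + 8) = (2*b)*(8 + b) = 2*b*(8 + b))
1/F(-201) = 1/(2*(-201)*(8 - 201)) = 1/(2*(-201)*(-193)) = 1/77586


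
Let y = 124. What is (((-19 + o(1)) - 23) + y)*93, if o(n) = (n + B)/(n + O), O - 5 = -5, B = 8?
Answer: 8463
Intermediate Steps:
O = 0 (O = 5 - 5 = 0)
o(n) = (8 + n)/n (o(n) = (n + 8)/(n + 0) = (8 + n)/n)
(((-19 + o(1)) - 23) + y)*93 = (((-19 + (8 + 1)/1) - 23) + 124)*93 = (((-19 + 1*9) - 23) + 124)*93 = (((-19 + 9) - 23) + 124)*93 = ((-10 - 23) + 124)*93 = (-33 + 124)*93 = 91*93 = 8463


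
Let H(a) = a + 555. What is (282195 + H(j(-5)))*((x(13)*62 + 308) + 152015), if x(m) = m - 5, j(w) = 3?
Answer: 43210030707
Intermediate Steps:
x(m) = -5 + m
H(a) = 555 + a
(282195 + H(j(-5)))*((x(13)*62 + 308) + 152015) = (282195 + (555 + 3))*(((-5 + 13)*62 + 308) + 152015) = (282195 + 558)*((8*62 + 308) + 152015) = 282753*((496 + 308) + 152015) = 282753*(804 + 152015) = 282753*152819 = 43210030707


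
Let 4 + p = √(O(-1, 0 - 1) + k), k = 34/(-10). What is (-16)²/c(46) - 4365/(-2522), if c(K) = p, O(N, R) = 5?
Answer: -16235/234 - 64*√10/9 ≈ -91.868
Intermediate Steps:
k = -17/5 (k = 34*(-⅒) = -17/5 ≈ -3.4000)
p = -4 + 2*√10/5 (p = -4 + √(5 - 17/5) = -4 + √(8/5) = -4 + 2*√10/5 ≈ -2.7351)
c(K) = -4 + 2*√10/5
(-16)²/c(46) - 4365/(-2522) = (-16)²/(-4 + 2*√10/5) - 4365/(-2522) = 256/(-4 + 2*√10/5) - 4365*(-1/2522) = 256/(-4 + 2*√10/5) + 45/26 = 45/26 + 256/(-4 + 2*√10/5)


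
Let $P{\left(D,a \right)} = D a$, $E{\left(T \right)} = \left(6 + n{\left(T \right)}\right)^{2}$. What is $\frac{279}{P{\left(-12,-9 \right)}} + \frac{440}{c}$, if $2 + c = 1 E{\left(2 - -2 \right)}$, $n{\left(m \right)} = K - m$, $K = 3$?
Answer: $\frac{5993}{276} \approx 21.714$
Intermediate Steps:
$n{\left(m \right)} = 3 - m$
$E{\left(T \right)} = \left(9 - T\right)^{2}$ ($E{\left(T \right)} = \left(6 - \left(-3 + T\right)\right)^{2} = \left(9 - T\right)^{2}$)
$c = 23$ ($c = -2 + 1 \left(-9 + \left(2 - -2\right)\right)^{2} = -2 + 1 \left(-9 + \left(2 + 2\right)\right)^{2} = -2 + 1 \left(-9 + 4\right)^{2} = -2 + 1 \left(-5\right)^{2} = -2 + 1 \cdot 25 = -2 + 25 = 23$)
$\frac{279}{P{\left(-12,-9 \right)}} + \frac{440}{c} = \frac{279}{\left(-12\right) \left(-9\right)} + \frac{440}{23} = \frac{279}{108} + 440 \cdot \frac{1}{23} = 279 \cdot \frac{1}{108} + \frac{440}{23} = \frac{31}{12} + \frac{440}{23} = \frac{5993}{276}$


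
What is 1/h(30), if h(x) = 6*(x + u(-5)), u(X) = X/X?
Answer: 1/186 ≈ 0.0053763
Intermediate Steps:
u(X) = 1
h(x) = 6 + 6*x (h(x) = 6*(x + 1) = 6*(1 + x) = 6 + 6*x)
1/h(30) = 1/(6 + 6*30) = 1/(6 + 180) = 1/186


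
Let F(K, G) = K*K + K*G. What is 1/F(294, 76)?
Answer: 1/108780 ≈ 9.1929e-6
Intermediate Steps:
F(K, G) = K**2 + G*K
1/F(294, 76) = 1/(294*(76 + 294)) = 1/(294*370) = 1/108780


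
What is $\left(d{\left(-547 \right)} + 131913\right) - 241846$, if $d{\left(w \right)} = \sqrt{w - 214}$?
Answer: $-109933 + i \sqrt{761} \approx -1.0993 \cdot 10^{5} + 27.586 i$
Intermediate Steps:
$d{\left(w \right)} = \sqrt{-214 + w}$
$\left(d{\left(-547 \right)} + 131913\right) - 241846 = \left(\sqrt{-214 - 547} + 131913\right) - 241846 = \left(\sqrt{-761} + 131913\right) - 241846 = \left(i \sqrt{761} + 131913\right) - 241846 = \left(131913 + i \sqrt{761}\right) - 241846 = -109933 + i \sqrt{761}$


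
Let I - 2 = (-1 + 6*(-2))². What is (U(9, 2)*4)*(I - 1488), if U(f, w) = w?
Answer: -10536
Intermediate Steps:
I = 171 (I = 2 + (-1 + 6*(-2))² = 2 + (-1 - 12)² = 2 + (-13)² = 2 + 169 = 171)
(U(9, 2)*4)*(I - 1488) = (2*4)*(171 - 1488) = 8*(-1317) = -10536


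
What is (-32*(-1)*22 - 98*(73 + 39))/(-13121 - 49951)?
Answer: 107/657 ≈ 0.16286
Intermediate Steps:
(-32*(-1)*22 - 98*(73 + 39))/(-13121 - 49951) = (32*22 - 98*112)/(-63072) = (704 - 10976)*(-1/63072) = -10272*(-1/63072) = 107/657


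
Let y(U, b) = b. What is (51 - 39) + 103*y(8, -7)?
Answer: -709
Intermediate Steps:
(51 - 39) + 103*y(8, -7) = (51 - 39) + 103*(-7) = 12 - 721 = -709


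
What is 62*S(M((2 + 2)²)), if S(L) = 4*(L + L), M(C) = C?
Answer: 7936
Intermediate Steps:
S(L) = 8*L (S(L) = 4*(2*L) = 8*L)
62*S(M((2 + 2)²)) = 62*(8*(2 + 2)²) = 62*(8*4²) = 62*(8*16) = 62*128 = 7936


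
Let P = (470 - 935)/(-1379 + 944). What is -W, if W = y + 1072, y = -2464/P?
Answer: 38224/31 ≈ 1233.0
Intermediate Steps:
P = 31/29 (P = -465/(-435) = -465*(-1/435) = 31/29 ≈ 1.0690)
y = -71456/31 (y = -2464/31/29 = -2464*29/31 = -71456/31 ≈ -2305.0)
W = -38224/31 (W = -71456/31 + 1072 = -38224/31 ≈ -1233.0)
-W = -1*(-38224/31) = 38224/31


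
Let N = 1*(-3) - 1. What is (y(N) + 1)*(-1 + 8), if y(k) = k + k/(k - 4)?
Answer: -35/2 ≈ -17.500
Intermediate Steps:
N = -4 (N = -3 - 1 = -4)
y(k) = k + k/(-4 + k)
(y(N) + 1)*(-1 + 8) = (-4*(-3 - 4)/(-4 - 4) + 1)*(-1 + 8) = (-4*(-7)/(-8) + 1)*7 = (-4*(-⅛)*(-7) + 1)*7 = (-7/2 + 1)*7 = -5/2*7 = -35/2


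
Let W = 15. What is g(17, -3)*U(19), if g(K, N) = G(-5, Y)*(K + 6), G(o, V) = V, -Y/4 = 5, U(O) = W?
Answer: -6900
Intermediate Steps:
U(O) = 15
Y = -20 (Y = -4*5 = -20)
g(K, N) = -120 - 20*K (g(K, N) = -20*(K + 6) = -20*(6 + K) = -120 - 20*K)
g(17, -3)*U(19) = (-120 - 20*17)*15 = (-120 - 340)*15 = -460*15 = -6900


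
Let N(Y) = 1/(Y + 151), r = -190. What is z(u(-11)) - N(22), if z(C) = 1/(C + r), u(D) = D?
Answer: -374/34773 ≈ -0.010755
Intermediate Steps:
z(C) = 1/(-190 + C) (z(C) = 1/(C - 190) = 1/(-190 + C))
N(Y) = 1/(151 + Y)
z(u(-11)) - N(22) = 1/(-190 - 11) - 1/(151 + 22) = 1/(-201) - 1/173 = -1/201 - 1*1/173 = -1/201 - 1/173 = -374/34773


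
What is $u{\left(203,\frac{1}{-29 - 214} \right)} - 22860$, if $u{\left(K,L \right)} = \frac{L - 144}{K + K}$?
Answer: $- \frac{322193839}{14094} \approx -22860.0$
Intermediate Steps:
$u{\left(K,L \right)} = \frac{-144 + L}{2 K}$
$u{\left(203,\frac{1}{-29 - 214} \right)} - 22860 = \frac{-144 + \frac{1}{-29 - 214}}{2 \cdot 203} - 22860 = \frac{1}{2} \cdot \frac{1}{203} \left(-144 + \frac{1}{-243}\right) - 22860 = \frac{1}{2} \cdot \frac{1}{203} \left(-144 - \frac{1}{243}\right) - 22860 = \frac{1}{2} \cdot \frac{1}{203} \left(- \frac{34993}{243}\right) - 22860 = - \frac{4999}{14094} - 22860 = - \frac{322193839}{14094}$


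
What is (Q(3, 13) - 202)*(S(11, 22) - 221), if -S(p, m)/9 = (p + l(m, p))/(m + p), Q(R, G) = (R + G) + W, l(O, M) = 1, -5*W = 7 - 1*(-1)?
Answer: 2314046/55 ≈ 42074.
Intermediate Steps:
W = -8/5 (W = -(7 - 1*(-1))/5 = -(7 + 1)/5 = -⅕*8 = -8/5 ≈ -1.6000)
Q(R, G) = -8/5 + G + R (Q(R, G) = (R + G) - 8/5 = (G + R) - 8/5 = -8/5 + G + R)
S(p, m) = -9*(1 + p)/(m + p) (S(p, m) = -9*(p + 1)/(m + p) = -9*(1 + p)/(m + p))
(Q(3, 13) - 202)*(S(11, 22) - 221) = ((-8/5 + 13 + 3) - 202)*(9*(-1 - 1*11)/(22 + 11) - 221) = (72/5 - 202)*(9*(-1 - 11)/33 - 221) = -938*(9*(1/33)*(-12) - 221)/5 = -938*(-36/11 - 221)/5 = -938/5*(-2467/11) = 2314046/55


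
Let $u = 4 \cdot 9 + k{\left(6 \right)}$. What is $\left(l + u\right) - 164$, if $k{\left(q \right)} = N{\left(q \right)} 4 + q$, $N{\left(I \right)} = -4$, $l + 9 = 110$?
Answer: $-37$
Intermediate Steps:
$l = 101$ ($l = -9 + 110 = 101$)
$k{\left(q \right)} = -16 + q$ ($k{\left(q \right)} = \left(-4\right) 4 + q = -16 + q$)
$u = 26$ ($u = 4 \cdot 9 + \left(-16 + 6\right) = 36 - 10 = 26$)
$\left(l + u\right) - 164 = \left(101 + 26\right) - 164 = 127 - 164 = -37$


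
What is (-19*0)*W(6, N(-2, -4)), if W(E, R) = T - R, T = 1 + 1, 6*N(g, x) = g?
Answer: 0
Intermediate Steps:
N(g, x) = g/6
T = 2
W(E, R) = 2 - R
(-19*0)*W(6, N(-2, -4)) = (-19*0)*(2 - (-2)/6) = 0*(2 - 1*(-1/3)) = 0*(2 + 1/3) = 0*(7/3) = 0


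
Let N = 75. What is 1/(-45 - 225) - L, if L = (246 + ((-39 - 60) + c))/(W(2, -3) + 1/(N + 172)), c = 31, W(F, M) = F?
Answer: -263807/2970 ≈ -88.824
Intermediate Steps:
L = 43966/495 (L = (246 + ((-39 - 60) + 31))/(2 + 1/(75 + 172)) = (246 + (-99 + 31))/(2 + 1/247) = (246 - 68)/(2 + 1/247) = 178/(495/247) = 178*(247/495) = 43966/495 ≈ 88.820)
1/(-45 - 225) - L = 1/(-45 - 225) - 1*43966/495 = 1/(-270) - 43966/495 = -1/270 - 43966/495 = -263807/2970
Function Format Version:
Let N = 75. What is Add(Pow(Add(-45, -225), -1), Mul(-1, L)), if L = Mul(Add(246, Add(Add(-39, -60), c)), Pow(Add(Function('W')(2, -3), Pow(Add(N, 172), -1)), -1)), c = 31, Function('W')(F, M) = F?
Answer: Rational(-263807, 2970) ≈ -88.824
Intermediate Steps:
L = Rational(43966, 495) (L = Mul(Add(246, Add(Add(-39, -60), 31)), Pow(Add(2, Pow(Add(75, 172), -1)), -1)) = Mul(Add(246, Add(-99, 31)), Pow(Add(2, Pow(247, -1)), -1)) = Mul(Add(246, -68), Pow(Add(2, Rational(1, 247)), -1)) = Mul(178, Pow(Rational(495, 247), -1)) = Mul(178, Rational(247, 495)) = Rational(43966, 495) ≈ 88.820)
Add(Pow(Add(-45, -225), -1), Mul(-1, L)) = Add(Pow(Add(-45, -225), -1), Mul(-1, Rational(43966, 495))) = Add(Pow(-270, -1), Rational(-43966, 495)) = Add(Rational(-1, 270), Rational(-43966, 495)) = Rational(-263807, 2970)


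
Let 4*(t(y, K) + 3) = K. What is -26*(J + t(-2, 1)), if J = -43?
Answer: 2379/2 ≈ 1189.5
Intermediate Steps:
t(y, K) = -3 + K/4
-26*(J + t(-2, 1)) = -26*(-43 + (-3 + (1/4)*1)) = -26*(-43 + (-3 + 1/4)) = -26*(-43 - 11/4) = -26*(-183/4) = 2379/2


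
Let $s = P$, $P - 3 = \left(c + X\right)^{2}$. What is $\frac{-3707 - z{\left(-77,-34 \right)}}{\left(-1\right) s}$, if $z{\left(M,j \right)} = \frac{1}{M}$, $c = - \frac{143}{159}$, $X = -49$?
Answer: $\frac{7216158078}{4852863323} \approx 1.487$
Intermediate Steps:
$c = - \frac{143}{159}$ ($c = \left(-143\right) \frac{1}{159} = - \frac{143}{159} \approx -0.89937$)
$P = \frac{63024199}{25281}$ ($P = 3 + \left(- \frac{143}{159} - 49\right)^{2} = 3 + \left(- \frac{7934}{159}\right)^{2} = 3 + \frac{62948356}{25281} = \frac{63024199}{25281} \approx 2492.9$)
$s = \frac{63024199}{25281} \approx 2492.9$
$\frac{-3707 - z{\left(-77,-34 \right)}}{\left(-1\right) s} = \frac{-3707 - \frac{1}{-77}}{\left(-1\right) \frac{63024199}{25281}} = \frac{-3707 - - \frac{1}{77}}{- \frac{63024199}{25281}} = \left(-3707 + \frac{1}{77}\right) \left(- \frac{25281}{63024199}\right) = \left(- \frac{285438}{77}\right) \left(- \frac{25281}{63024199}\right) = \frac{7216158078}{4852863323}$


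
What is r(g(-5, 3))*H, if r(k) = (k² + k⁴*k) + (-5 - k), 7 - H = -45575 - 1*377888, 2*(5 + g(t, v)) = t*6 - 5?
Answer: -39067513868275/16 ≈ -2.4417e+12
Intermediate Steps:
g(t, v) = -15/2 + 3*t (g(t, v) = -5 + (t*6 - 5)/2 = -5 + (6*t - 5)/2 = -5 + (-5 + 6*t)/2 = -5 + (-5/2 + 3*t) = -15/2 + 3*t)
H = 423470 (H = 7 - (-45575 - 1*377888) = 7 - (-45575 - 377888) = 7 - 1*(-423463) = 7 + 423463 = 423470)
r(k) = -5 + k² + k⁵ - k (r(k) = (k² + k⁵) + (-5 - k) = -5 + k² + k⁵ - k)
r(g(-5, 3))*H = (-5 + (-15/2 + 3*(-5))² + (-15/2 + 3*(-5))⁵ - (-15/2 + 3*(-5)))*423470 = (-5 + (-15/2 - 15)² + (-15/2 - 15)⁵ - (-15/2 - 15))*423470 = (-5 + (-45/2)² + (-45/2)⁵ - 1*(-45/2))*423470 = (-5 + 2025/4 - 184528125/32 + 45/2)*423470 = -184511365/32*423470 = -39067513868275/16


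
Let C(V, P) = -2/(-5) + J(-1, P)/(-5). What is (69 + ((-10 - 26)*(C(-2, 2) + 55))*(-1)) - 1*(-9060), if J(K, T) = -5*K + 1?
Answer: 55401/5 ≈ 11080.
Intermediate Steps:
J(K, T) = 1 - 5*K
C(V, P) = -⅘ (C(V, P) = -2/(-5) + (1 - 5*(-1))/(-5) = -2*(-⅕) + (1 + 5)*(-⅕) = ⅖ + 6*(-⅕) = ⅖ - 6/5 = -⅘)
(69 + ((-10 - 26)*(C(-2, 2) + 55))*(-1)) - 1*(-9060) = (69 + ((-10 - 26)*(-⅘ + 55))*(-1)) - 1*(-9060) = (69 - 36*271/5*(-1)) + 9060 = (69 - 9756/5*(-1)) + 9060 = (69 + 9756/5) + 9060 = 10101/5 + 9060 = 55401/5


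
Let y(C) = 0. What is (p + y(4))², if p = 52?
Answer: 2704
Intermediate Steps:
(p + y(4))² = (52 + 0)² = 52² = 2704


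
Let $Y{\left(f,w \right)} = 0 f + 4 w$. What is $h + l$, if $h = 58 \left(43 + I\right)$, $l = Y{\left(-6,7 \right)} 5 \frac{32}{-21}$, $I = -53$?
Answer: $- \frac{2380}{3} \approx -793.33$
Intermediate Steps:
$Y{\left(f,w \right)} = 4 w$ ($Y{\left(f,w \right)} = 0 + 4 w = 4 w$)
$l = - \frac{640}{3}$ ($l = 4 \cdot 7 \cdot 5 \frac{32}{-21} = 28 \cdot 5 \cdot 32 \left(- \frac{1}{21}\right) = 140 \left(- \frac{32}{21}\right) = - \frac{640}{3} \approx -213.33$)
$h = -580$ ($h = 58 \left(43 - 53\right) = 58 \left(-10\right) = -580$)
$h + l = -580 - \frac{640}{3} = - \frac{2380}{3}$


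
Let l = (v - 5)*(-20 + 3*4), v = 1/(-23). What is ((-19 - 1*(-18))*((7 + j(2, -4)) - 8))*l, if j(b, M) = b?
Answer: -928/23 ≈ -40.348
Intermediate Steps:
v = -1/23 ≈ -0.043478
l = 928/23 (l = (-1/23 - 5)*(-20 + 3*4) = -116*(-20 + 12)/23 = -116/23*(-8) = 928/23 ≈ 40.348)
((-19 - 1*(-18))*((7 + j(2, -4)) - 8))*l = ((-19 - 1*(-18))*((7 + 2) - 8))*(928/23) = ((-19 + 18)*(9 - 8))*(928/23) = -1*1*(928/23) = -1*928/23 = -928/23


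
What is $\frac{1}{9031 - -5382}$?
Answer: $\frac{1}{14413} \approx 6.9382 \cdot 10^{-5}$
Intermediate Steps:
$\frac{1}{9031 - -5382} = \frac{1}{9031 + 5382} = \frac{1}{14413}$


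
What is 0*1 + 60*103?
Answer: 6180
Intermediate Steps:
0*1 + 60*103 = 0 + 6180 = 6180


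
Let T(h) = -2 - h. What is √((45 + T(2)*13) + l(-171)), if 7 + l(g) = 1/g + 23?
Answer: √29222/57 ≈ 2.9990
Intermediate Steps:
l(g) = 16 + 1/g (l(g) = -7 + (1/g + 23) = -7 + (23 + 1/g) = 16 + 1/g)
√((45 + T(2)*13) + l(-171)) = √((45 + (-2 - 1*2)*13) + (16 + 1/(-171))) = √((45 + (-2 - 2)*13) + (16 - 1/171)) = √((45 - 4*13) + 2735/171) = √((45 - 52) + 2735/171) = √(-7 + 2735/171) = √(1538/171) = √29222/57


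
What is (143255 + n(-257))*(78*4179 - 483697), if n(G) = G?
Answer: -22555789530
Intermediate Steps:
(143255 + n(-257))*(78*4179 - 483697) = (143255 - 257)*(78*4179 - 483697) = 142998*(325962 - 483697) = 142998*(-157735) = -22555789530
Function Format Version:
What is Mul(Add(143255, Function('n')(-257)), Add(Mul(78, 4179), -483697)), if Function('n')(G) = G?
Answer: -22555789530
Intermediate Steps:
Mul(Add(143255, Function('n')(-257)), Add(Mul(78, 4179), -483697)) = Mul(Add(143255, -257), Add(Mul(78, 4179), -483697)) = Mul(142998, Add(325962, -483697)) = Mul(142998, -157735) = -22555789530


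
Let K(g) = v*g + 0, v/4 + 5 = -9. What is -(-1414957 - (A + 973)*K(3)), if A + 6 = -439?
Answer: 1326253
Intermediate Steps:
v = -56 (v = -20 + 4*(-9) = -20 - 36 = -56)
K(g) = -56*g (K(g) = -56*g + 0 = -56*g)
A = -445 (A = -6 - 439 = -445)
-(-1414957 - (A + 973)*K(3)) = -(-1414957 - (-445 + 973)*(-56*3)) = -(-1414957 - 528*(-168)) = -(-1414957 - 1*(-88704)) = -(-1414957 + 88704) = -1*(-1326253) = 1326253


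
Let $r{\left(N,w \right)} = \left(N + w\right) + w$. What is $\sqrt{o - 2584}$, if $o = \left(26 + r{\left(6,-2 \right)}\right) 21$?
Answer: $2 i \sqrt{499} \approx 44.677 i$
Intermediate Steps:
$r{\left(N,w \right)} = N + 2 w$
$o = 588$ ($o = \left(26 + \left(6 + 2 \left(-2\right)\right)\right) 21 = \left(26 + \left(6 - 4\right)\right) 21 = \left(26 + 2\right) 21 = 28 \cdot 21 = 588$)
$\sqrt{o - 2584} = \sqrt{588 - 2584} = \sqrt{-1996} = 2 i \sqrt{499}$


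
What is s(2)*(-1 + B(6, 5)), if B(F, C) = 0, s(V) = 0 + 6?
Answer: -6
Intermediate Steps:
s(V) = 6
s(2)*(-1 + B(6, 5)) = 6*(-1 + 0) = 6*(-1) = -6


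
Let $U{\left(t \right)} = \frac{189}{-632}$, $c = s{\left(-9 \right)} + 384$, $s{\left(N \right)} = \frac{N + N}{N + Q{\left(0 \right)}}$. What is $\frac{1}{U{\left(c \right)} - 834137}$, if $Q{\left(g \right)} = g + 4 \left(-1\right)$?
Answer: $- \frac{632}{527174773} \approx -1.1988 \cdot 10^{-6}$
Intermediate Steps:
$Q{\left(g \right)} = -4 + g$ ($Q{\left(g \right)} = g - 4 = -4 + g$)
$s{\left(N \right)} = \frac{2 N}{-4 + N}$ ($s{\left(N \right)} = \frac{N + N}{N + \left(-4 + 0\right)} = \frac{2 N}{N - 4} = \frac{2 N}{-4 + N}$)
$c = \frac{5010}{13}$ ($c = 2 \left(-9\right) \frac{1}{-4 - 9} + 384 = 2 \left(-9\right) \frac{1}{-13} + 384 = 2 \left(-9\right) \left(- \frac{1}{13}\right) + 384 = \frac{18}{13} + 384 = \frac{5010}{13} \approx 385.38$)
$U{\left(t \right)} = - \frac{189}{632}$ ($U{\left(t \right)} = 189 \left(- \frac{1}{632}\right) = - \frac{189}{632}$)
$\frac{1}{U{\left(c \right)} - 834137} = \frac{1}{- \frac{189}{632} - 834137} = \frac{1}{- \frac{527174773}{632}} = - \frac{632}{527174773}$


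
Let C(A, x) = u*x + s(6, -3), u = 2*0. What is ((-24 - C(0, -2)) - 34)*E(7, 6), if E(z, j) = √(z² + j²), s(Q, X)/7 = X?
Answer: -37*√85 ≈ -341.12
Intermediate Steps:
u = 0
s(Q, X) = 7*X
C(A, x) = -21 (C(A, x) = 0*x + 7*(-3) = 0 - 21 = -21)
E(z, j) = √(j² + z²)
((-24 - C(0, -2)) - 34)*E(7, 6) = ((-24 - 1*(-21)) - 34)*√(6² + 7²) = ((-24 + 21) - 34)*√(36 + 49) = (-3 - 34)*√85 = -37*√85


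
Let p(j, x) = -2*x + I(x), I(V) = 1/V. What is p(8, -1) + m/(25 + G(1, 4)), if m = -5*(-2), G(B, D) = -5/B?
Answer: 3/2 ≈ 1.5000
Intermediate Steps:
I(V) = 1/V
p(j, x) = 1/x - 2*x (p(j, x) = -2*x + 1/x = 1/x - 2*x)
m = 10
p(8, -1) + m/(25 + G(1, 4)) = (1/(-1) - 2*(-1)) + 10/(25 - 5/1) = (-1 + 2) + 10/(25 - 5*1) = 1 + 10/(25 - 5) = 1 + 10/20 = 1 + 10*(1/20) = 1 + ½ = 3/2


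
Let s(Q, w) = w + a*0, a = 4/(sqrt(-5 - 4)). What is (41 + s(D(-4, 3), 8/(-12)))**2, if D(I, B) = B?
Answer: 14641/9 ≈ 1626.8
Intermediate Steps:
a = -4*I/3 (a = 4/(sqrt(-9)) = 4/((3*I)) = 4*(-I/3) = -4*I/3 ≈ -1.3333*I)
s(Q, w) = w (s(Q, w) = w - 4*I/3*0 = w + 0 = w)
(41 + s(D(-4, 3), 8/(-12)))**2 = (41 + 8/(-12))**2 = (41 + 8*(-1/12))**2 = (41 - 2/3)**2 = (121/3)**2 = 14641/9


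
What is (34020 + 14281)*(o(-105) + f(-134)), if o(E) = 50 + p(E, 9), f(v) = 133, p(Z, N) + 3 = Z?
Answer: 3622575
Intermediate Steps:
p(Z, N) = -3 + Z
o(E) = 47 + E (o(E) = 50 + (-3 + E) = 47 + E)
(34020 + 14281)*(o(-105) + f(-134)) = (34020 + 14281)*((47 - 105) + 133) = 48301*(-58 + 133) = 48301*75 = 3622575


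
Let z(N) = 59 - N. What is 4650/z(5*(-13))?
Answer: 75/2 ≈ 37.500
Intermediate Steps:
4650/z(5*(-13)) = 4650/(59 - 5*(-13)) = 4650/(59 - 1*(-65)) = 4650/(59 + 65) = 4650/124 = 4650*(1/124) = 75/2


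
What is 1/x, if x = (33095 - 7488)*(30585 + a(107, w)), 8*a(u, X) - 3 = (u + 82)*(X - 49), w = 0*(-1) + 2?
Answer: 1/754766325 ≈ 1.3249e-9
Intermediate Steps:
w = 2 (w = 0 + 2 = 2)
a(u, X) = 3/8 + (-49 + X)*(82 + u)/8 (a(u, X) = 3/8 + ((u + 82)*(X - 49))/8 = 3/8 + ((82 + u)*(-49 + X))/8 = 3/8 + ((-49 + X)*(82 + u))/8 = 3/8 + (-49 + X)*(82 + u)/8)
x = 754766325 (x = (33095 - 7488)*(30585 + (-4015/8 - 49/8*107 + (41/4)*2 + (⅛)*2*107)) = 25607*(30585 + (-4015/8 - 5243/8 + 41/2 + 107/4)) = 25607*(30585 - 1110) = 25607*29475 = 754766325)
1/x = 1/754766325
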